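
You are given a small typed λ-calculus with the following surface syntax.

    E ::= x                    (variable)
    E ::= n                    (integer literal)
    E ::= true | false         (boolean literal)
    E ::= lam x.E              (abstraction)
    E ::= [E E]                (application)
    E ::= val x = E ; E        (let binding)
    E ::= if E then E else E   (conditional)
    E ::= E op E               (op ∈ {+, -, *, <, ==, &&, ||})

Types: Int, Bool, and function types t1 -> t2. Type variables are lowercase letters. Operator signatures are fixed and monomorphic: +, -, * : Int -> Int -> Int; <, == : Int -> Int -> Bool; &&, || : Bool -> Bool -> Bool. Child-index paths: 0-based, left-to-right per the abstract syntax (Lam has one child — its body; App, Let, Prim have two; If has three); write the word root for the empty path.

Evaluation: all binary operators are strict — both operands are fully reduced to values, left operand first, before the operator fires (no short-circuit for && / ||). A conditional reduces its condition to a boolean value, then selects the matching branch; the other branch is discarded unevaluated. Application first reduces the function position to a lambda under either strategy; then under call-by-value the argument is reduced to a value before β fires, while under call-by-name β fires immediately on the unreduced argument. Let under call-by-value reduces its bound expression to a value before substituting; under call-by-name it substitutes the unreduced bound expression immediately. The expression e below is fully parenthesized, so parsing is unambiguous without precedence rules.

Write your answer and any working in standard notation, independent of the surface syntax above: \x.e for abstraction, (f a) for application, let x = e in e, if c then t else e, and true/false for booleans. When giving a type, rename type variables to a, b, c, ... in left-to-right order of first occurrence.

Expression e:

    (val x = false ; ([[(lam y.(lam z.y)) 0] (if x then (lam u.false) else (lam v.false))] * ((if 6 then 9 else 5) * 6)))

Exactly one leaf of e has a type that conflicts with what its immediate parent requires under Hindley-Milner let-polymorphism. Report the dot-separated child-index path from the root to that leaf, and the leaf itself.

Answer: 1.1.0.0 : 6

Working:
let x : Bool
y : a
\z._ : b -> a
\y._ : a -> b -> a
  unify a -> b -> a ~ Int -> c
  unify a ~ Int
  unify b -> Int ~ c
_ _ : b -> Int
x : Bool
  unify Bool ~ Bool
\u._ : d -> Bool
\v._ : e -> Bool
  unify d -> Bool ~ e -> Bool
  unify d ~ e
  unify Bool ~ Bool
  unify b -> Int ~ (e -> Bool) -> f
  unify b ~ e -> Bool
  unify Int ~ f
_ _ : Int
  unify Int ~ Int
  unify Int ~ Bool
  FAIL: mismatch Int ~ Bool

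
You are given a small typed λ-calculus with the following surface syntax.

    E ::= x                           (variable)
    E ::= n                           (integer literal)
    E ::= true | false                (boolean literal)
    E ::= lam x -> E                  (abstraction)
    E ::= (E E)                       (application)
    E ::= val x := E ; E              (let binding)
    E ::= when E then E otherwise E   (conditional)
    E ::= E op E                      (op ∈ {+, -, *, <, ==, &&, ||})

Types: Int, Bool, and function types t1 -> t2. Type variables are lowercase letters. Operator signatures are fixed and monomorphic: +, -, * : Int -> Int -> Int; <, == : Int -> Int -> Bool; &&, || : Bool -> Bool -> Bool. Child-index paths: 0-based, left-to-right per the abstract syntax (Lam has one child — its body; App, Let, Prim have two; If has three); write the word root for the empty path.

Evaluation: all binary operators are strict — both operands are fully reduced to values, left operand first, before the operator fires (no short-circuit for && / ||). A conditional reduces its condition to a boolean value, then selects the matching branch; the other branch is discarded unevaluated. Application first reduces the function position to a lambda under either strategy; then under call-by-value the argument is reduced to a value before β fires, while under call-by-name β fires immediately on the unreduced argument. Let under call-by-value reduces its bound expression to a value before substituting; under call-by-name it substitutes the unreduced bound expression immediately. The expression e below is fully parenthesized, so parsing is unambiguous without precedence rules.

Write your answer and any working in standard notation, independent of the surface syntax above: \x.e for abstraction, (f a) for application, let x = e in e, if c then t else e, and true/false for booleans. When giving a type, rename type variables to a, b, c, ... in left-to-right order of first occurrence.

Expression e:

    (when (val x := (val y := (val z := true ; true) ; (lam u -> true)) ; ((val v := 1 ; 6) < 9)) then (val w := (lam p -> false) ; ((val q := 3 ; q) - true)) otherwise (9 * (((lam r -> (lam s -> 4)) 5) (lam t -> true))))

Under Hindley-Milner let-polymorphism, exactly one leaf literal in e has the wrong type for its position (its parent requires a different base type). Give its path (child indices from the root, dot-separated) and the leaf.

Trace:
let z : Bool
let y : Bool
\u._ : a -> Bool
let x : forall. a -> Bool
let v : Int
  unify Int ~ Int
  unify Int ~ Int
  unify Bool ~ Bool
\p._ : b -> Bool
let w : forall. b -> Bool
let q : Int
q : Int
  unify Int ~ Int
  unify Bool ~ Int
  FAIL: mismatch Bool ~ Int

Answer: 1.1.1 : true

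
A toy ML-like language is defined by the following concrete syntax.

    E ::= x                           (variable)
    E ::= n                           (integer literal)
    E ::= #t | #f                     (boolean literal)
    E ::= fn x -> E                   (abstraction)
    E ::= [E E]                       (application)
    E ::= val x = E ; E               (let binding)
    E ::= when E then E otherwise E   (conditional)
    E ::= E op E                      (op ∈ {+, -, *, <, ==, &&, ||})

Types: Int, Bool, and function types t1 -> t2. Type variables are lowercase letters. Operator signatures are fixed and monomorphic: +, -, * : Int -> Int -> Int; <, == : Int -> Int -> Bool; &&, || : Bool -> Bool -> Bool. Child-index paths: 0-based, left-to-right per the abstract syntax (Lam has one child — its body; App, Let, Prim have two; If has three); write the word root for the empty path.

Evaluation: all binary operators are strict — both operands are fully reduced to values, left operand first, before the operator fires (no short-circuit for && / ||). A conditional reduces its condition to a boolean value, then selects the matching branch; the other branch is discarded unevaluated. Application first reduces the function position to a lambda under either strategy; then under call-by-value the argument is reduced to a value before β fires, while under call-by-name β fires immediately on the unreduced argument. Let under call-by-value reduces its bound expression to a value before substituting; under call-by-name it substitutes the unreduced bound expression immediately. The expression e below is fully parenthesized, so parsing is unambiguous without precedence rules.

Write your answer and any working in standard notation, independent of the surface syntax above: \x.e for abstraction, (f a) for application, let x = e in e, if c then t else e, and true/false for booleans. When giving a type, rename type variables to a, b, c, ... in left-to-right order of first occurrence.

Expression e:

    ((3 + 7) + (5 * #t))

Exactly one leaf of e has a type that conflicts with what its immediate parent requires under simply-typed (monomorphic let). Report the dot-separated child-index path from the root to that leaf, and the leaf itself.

Answer: 1.1 : true

Working:
  unify Int ~ Int
  unify Int ~ Int
  unify Int ~ Int
  unify Int ~ Int
  unify Bool ~ Int
  FAIL: mismatch Bool ~ Int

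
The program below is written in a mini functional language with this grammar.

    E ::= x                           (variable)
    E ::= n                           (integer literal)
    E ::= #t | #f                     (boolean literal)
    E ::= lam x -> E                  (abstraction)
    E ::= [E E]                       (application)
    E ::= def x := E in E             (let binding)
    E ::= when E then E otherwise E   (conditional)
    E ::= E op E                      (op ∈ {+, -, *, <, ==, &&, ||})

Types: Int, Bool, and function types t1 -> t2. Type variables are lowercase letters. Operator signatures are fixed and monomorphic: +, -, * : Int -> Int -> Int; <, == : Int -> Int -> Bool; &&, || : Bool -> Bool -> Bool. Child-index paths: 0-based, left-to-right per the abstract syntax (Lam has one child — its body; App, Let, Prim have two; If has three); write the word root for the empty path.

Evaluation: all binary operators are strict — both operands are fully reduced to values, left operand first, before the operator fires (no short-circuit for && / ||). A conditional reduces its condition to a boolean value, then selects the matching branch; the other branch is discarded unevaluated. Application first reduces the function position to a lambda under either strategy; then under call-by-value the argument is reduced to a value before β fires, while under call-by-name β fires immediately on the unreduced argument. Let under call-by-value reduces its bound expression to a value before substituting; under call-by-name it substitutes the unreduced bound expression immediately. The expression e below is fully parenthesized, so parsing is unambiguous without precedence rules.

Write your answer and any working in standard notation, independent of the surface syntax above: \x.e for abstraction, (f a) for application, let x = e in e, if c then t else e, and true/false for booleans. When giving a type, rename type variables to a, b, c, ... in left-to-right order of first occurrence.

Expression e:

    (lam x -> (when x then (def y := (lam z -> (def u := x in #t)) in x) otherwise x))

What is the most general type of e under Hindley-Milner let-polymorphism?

Answer: Bool -> Bool

Derivation:
x : a
  unify a ~ Bool
x : Bool
let u : Bool
\z._ : b -> Bool
let y : forall. b -> Bool
x : Bool
x : Bool
  unify Bool ~ Bool
\x._ : Bool -> Bool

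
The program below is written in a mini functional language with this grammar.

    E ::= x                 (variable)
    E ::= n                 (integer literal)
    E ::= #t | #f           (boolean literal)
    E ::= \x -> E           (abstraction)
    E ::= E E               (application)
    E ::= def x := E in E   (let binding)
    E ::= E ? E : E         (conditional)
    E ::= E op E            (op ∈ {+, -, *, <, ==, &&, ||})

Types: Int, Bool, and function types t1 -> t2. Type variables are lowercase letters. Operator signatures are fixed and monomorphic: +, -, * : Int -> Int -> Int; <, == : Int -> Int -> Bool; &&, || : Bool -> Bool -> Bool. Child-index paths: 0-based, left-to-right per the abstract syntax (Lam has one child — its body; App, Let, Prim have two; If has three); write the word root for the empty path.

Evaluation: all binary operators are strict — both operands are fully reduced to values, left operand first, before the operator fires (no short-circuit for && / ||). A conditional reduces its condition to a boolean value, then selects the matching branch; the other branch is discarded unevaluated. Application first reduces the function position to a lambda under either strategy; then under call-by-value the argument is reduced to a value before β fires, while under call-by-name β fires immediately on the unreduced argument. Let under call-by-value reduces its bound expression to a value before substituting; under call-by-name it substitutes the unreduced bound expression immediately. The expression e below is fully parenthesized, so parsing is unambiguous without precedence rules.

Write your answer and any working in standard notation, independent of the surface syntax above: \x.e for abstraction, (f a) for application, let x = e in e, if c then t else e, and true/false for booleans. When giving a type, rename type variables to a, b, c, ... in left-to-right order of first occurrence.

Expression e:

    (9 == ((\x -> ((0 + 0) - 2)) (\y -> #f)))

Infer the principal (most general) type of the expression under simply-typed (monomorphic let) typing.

Trace:
  unify Int ~ Int
  unify Int ~ Int
  unify Int ~ Int
  unify Int ~ Int
  unify Int ~ Int
\x._ : a -> Int
\y._ : b -> Bool
  unify a -> Int ~ (b -> Bool) -> c
  unify a ~ b -> Bool
  unify Int ~ c
_ _ : Int
  unify Int ~ Int

Answer: Bool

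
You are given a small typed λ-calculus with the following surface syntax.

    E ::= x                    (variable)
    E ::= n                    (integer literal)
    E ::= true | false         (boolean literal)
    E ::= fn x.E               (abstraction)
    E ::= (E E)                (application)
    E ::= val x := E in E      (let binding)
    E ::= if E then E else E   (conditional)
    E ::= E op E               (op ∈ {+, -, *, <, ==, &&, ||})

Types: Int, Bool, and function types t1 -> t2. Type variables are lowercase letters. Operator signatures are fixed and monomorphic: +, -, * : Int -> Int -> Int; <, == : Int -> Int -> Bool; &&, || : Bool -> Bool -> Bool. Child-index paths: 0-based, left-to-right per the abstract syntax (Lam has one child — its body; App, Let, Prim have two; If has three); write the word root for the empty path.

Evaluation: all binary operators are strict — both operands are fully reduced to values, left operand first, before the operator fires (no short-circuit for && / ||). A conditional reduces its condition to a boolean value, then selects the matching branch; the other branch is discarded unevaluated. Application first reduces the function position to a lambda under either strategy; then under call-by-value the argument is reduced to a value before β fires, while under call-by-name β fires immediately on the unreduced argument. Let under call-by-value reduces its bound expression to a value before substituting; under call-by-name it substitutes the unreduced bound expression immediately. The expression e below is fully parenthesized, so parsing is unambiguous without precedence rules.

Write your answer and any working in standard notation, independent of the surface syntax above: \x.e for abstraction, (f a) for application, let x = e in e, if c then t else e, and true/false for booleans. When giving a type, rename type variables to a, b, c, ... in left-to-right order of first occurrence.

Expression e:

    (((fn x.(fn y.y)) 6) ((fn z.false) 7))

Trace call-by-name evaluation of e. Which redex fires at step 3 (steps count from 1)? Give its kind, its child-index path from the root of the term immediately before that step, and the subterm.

Answer: beta at root : ((\z.false) 7)

Working:
step 0: (((\x.(\y.y)) 6) ((\z.false) 7))
step 1: [beta@0] ((\y.y) ((\z.false) 7))
step 2: [beta@root] ((\z.false) 7)
step 3: [beta@root] false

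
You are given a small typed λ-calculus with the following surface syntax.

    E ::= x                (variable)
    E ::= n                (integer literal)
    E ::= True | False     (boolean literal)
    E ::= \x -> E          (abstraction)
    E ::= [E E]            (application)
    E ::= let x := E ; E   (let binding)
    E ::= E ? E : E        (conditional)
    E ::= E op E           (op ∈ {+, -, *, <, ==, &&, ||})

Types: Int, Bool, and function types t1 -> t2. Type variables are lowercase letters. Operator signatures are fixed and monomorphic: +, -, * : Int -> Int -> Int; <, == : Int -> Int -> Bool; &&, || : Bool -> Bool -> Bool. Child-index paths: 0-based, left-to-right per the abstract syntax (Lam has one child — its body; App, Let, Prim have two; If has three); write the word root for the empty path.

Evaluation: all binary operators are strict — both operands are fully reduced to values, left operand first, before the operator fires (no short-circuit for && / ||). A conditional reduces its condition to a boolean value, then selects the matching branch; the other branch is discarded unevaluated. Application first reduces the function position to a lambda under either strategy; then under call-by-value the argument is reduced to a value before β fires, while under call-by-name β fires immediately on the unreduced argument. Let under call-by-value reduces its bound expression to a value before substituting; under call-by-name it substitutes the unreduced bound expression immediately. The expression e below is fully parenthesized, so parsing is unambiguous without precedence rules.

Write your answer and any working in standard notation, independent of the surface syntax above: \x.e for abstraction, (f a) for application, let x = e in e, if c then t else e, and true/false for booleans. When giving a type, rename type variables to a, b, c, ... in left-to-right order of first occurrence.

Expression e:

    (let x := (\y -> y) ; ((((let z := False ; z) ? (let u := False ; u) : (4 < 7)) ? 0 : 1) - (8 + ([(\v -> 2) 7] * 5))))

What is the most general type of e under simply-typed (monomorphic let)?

Answer: Int

Trace:
y : a
\y._ : a -> a
let x : a -> a
let z : Bool
z : Bool
  unify Bool ~ Bool
let u : Bool
u : Bool
  unify Int ~ Int
  unify Int ~ Int
  unify Bool ~ Bool
  unify Bool ~ Bool
  unify Int ~ Int
  unify Int ~ Int
  unify Int ~ Int
\v._ : b -> Int
  unify b -> Int ~ Int -> c
  unify b ~ Int
  unify Int ~ c
_ _ : Int
  unify Int ~ Int
  unify Int ~ Int
  unify Int ~ Int
  unify Int ~ Int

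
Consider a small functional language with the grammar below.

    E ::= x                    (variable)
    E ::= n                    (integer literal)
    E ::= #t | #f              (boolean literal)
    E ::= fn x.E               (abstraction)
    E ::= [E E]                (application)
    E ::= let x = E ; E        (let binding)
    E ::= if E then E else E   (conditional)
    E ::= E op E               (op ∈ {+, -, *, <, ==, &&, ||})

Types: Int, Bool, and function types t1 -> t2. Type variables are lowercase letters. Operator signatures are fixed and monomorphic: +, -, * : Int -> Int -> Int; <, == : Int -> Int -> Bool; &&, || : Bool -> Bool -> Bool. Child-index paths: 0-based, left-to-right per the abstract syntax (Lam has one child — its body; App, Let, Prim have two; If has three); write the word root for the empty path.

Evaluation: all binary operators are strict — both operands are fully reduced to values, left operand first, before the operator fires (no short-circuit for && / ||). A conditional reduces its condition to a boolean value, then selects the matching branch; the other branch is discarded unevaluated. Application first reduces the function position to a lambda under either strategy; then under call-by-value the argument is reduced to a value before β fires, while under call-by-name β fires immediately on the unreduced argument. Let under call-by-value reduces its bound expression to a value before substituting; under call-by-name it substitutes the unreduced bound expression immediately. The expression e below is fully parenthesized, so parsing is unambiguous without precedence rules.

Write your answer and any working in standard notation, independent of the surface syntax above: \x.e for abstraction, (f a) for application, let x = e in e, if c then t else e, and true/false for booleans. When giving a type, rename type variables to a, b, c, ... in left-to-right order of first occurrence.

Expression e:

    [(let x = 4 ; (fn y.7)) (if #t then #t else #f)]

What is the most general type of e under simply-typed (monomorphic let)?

Answer: Int

Derivation:
let x : Int
\y._ : a -> Int
  unify Bool ~ Bool
  unify Bool ~ Bool
  unify a -> Int ~ Bool -> b
  unify a ~ Bool
  unify Int ~ b
_ _ : Int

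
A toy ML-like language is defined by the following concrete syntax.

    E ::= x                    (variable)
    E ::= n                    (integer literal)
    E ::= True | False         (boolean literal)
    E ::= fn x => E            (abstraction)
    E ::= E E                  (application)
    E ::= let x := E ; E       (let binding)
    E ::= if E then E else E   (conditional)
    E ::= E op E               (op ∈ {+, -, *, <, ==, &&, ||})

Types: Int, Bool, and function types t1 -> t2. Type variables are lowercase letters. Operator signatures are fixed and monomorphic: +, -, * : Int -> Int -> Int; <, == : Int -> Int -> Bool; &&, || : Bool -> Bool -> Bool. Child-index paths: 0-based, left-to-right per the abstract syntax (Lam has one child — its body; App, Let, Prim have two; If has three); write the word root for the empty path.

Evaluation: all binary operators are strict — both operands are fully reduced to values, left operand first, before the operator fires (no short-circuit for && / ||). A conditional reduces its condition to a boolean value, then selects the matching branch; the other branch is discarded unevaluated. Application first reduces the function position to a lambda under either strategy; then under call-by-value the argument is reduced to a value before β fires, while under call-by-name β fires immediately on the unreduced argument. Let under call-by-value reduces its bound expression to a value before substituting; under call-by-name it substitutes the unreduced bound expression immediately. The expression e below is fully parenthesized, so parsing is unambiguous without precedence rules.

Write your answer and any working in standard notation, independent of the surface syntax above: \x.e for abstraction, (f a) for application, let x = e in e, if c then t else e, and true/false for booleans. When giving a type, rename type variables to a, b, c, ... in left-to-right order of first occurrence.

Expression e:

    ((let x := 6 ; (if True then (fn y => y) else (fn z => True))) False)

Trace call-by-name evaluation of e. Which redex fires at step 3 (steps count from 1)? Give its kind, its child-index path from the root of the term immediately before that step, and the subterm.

Answer: beta at root : ((\y.y) false)

Derivation:
step 0: ((let x = 6 in (if true then (\y.y) else (\z.true))) false)
step 1: [let@0] ((if true then (\y.y) else (\z.true)) false)
step 2: [if@0] ((\y.y) false)
step 3: [beta@root] false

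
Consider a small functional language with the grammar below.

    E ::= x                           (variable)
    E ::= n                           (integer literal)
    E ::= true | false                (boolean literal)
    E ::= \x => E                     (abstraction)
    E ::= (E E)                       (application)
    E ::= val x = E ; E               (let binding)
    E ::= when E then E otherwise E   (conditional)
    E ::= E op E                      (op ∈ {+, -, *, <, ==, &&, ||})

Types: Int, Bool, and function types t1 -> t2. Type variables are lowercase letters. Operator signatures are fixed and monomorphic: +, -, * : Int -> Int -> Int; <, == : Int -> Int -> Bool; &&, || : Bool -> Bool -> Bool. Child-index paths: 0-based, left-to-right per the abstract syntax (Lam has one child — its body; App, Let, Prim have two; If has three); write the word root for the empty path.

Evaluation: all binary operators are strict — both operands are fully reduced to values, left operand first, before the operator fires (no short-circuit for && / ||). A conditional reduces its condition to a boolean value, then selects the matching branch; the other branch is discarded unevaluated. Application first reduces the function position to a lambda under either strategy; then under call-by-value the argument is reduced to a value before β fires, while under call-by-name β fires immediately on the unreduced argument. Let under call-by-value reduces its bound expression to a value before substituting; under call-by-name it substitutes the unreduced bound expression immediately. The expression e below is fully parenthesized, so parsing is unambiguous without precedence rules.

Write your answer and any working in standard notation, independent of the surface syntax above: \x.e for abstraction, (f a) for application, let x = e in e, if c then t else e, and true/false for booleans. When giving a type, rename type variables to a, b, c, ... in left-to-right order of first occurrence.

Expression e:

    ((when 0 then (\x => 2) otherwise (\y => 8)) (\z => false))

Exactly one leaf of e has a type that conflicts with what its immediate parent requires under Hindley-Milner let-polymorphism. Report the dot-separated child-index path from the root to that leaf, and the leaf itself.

Working:
  unify Int ~ Bool
  FAIL: mismatch Int ~ Bool

Answer: 0.0 : 0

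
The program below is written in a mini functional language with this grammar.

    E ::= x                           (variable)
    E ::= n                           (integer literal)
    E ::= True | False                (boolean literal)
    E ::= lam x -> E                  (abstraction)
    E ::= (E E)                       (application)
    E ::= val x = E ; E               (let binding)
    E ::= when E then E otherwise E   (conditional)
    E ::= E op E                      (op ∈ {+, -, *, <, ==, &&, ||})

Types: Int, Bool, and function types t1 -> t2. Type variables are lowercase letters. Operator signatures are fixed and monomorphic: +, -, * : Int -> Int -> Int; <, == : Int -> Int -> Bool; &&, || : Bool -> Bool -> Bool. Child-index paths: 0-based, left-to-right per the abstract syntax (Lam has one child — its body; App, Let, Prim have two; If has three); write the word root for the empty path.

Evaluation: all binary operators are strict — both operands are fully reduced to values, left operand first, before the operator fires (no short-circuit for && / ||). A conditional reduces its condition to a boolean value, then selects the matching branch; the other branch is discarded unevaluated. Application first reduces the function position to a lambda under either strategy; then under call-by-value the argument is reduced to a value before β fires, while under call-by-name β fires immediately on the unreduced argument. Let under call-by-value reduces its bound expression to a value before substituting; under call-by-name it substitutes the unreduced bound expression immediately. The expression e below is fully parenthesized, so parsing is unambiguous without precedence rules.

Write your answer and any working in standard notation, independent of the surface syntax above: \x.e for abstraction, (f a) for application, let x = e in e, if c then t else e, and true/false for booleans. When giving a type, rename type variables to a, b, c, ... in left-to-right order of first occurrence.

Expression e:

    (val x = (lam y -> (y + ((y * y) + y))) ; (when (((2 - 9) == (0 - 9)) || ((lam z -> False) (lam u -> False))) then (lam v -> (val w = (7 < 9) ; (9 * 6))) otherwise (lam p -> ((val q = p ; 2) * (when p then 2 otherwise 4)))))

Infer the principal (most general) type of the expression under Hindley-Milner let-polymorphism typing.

Derivation:
y : a
  unify a ~ Int
y : Int
  unify Int ~ Int
y : Int
  unify Int ~ Int
  unify Int ~ Int
y : Int
  unify Int ~ Int
  unify Int ~ Int
\y._ : Int -> Int
let x : Int -> Int
  unify Int ~ Int
  unify Int ~ Int
  unify Int ~ Int
  unify Int ~ Int
  unify Int ~ Int
  unify Int ~ Int
  unify Bool ~ Bool
\z._ : b -> Bool
\u._ : c -> Bool
  unify b -> Bool ~ (c -> Bool) -> d
  unify b ~ c -> Bool
  unify Bool ~ d
_ _ : Bool
  unify Bool ~ Bool
  unify Bool ~ Bool
  unify Int ~ Int
  unify Int ~ Int
let w : Bool
  unify Int ~ Int
  unify Int ~ Int
\v._ : e -> Int
p : f
let q : f
  unify Int ~ Int
p : f
  unify f ~ Bool
  unify Int ~ Int
  unify Int ~ Int
\p._ : Bool -> Int
  unify e -> Int ~ Bool -> Int
  unify e ~ Bool
  unify Int ~ Int

Answer: Bool -> Int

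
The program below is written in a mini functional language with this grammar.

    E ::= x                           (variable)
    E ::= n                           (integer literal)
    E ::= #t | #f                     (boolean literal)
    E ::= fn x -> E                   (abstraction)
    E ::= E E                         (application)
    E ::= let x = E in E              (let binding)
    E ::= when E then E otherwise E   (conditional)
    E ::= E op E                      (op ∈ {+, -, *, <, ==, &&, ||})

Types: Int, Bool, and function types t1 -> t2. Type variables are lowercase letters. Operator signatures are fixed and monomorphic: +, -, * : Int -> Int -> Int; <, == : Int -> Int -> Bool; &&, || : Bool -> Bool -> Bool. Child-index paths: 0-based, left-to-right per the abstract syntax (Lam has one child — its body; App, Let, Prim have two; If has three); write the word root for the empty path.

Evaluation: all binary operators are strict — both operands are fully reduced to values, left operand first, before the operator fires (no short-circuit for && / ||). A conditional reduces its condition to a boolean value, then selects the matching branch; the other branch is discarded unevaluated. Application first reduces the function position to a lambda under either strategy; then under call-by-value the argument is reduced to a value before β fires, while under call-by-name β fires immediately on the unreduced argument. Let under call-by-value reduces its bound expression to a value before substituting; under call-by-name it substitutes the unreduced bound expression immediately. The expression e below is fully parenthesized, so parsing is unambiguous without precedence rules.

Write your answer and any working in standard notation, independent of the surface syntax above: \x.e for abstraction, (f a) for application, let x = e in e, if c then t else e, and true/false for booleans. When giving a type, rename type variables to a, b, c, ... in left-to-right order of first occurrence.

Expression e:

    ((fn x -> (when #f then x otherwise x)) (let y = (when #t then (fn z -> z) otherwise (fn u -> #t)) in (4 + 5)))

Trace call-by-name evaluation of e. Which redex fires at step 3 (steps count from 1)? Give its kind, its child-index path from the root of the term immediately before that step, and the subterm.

Working:
step 0: ((\x.(if false then x else x)) (let y = (if true then (\z.z) else (\u.true)) in (4 + 5)))
step 1: [beta@root] (if false then (let y = (if true then (\z.z) else (\u.true)) in (4 + 5)) else (let y = (if true then (\z.z) else (\u.true)) in (4 + 5)))
step 2: [if@root] (let y = (if true then (\z.z) else (\u.true)) in (4 + 5))
step 3: [let@root] (4 + 5)

Answer: let at root : (let y = (if true then (\z.z) else (\u.true)) in (4 + 5))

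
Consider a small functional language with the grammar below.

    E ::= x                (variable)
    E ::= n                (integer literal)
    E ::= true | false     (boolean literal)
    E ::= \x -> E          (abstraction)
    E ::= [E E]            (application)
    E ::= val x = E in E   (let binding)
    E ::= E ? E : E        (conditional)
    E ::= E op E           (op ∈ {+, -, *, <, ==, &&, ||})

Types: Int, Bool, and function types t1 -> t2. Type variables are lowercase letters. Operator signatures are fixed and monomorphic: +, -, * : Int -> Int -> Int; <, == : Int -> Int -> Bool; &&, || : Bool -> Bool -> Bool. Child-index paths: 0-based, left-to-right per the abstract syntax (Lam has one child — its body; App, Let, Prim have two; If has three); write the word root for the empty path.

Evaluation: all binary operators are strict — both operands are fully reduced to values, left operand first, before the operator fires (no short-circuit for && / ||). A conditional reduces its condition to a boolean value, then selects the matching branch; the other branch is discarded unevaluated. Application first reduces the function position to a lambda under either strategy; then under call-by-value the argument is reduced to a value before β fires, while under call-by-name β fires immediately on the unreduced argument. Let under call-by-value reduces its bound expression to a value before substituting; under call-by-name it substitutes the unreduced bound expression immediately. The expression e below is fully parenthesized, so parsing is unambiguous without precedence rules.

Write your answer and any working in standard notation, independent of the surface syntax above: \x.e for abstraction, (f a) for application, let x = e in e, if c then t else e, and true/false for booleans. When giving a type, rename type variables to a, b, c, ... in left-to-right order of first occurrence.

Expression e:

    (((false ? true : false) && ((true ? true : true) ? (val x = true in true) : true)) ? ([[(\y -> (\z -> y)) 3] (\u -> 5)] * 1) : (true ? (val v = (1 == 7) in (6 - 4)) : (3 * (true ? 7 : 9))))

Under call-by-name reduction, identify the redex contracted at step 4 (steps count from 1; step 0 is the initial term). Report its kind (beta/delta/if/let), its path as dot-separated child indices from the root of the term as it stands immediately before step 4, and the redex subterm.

Answer: let at 0.1 : (let x = true in true)

Working:
step 0: (if ((if false then true else false) && (if (if true then true else true) then (let x = true in true) else true)) then ((((\y.(\z.y)) 3) (\u.5)) * 1) else (if true then (let v = (1 == 7) in (6 - 4)) else (3 * (if true then 7 else 9))))
step 1: [if@0.0] (if (false && (if (if true then true else true) then (let x = true in true) else true)) then ((((\y.(\z.y)) 3) (\u.5)) * 1) else (if true then (let v = (1 == 7) in (6 - 4)) else (3 * (if true then 7 else 9))))
step 2: [if@0.1.0] (if (false && (if true then (let x = true in true) else true)) then ((((\y.(\z.y)) 3) (\u.5)) * 1) else (if true then (let v = (1 == 7) in (6 - 4)) else (3 * (if true then 7 else 9))))
step 3: [if@0.1] (if (false && (let x = true in true)) then ((((\y.(\z.y)) 3) (\u.5)) * 1) else (if true then (let v = (1 == 7) in (6 - 4)) else (3 * (if true then 7 else 9))))
step 4: [let@0.1] (if (false && true) then ((((\y.(\z.y)) 3) (\u.5)) * 1) else (if true then (let v = (1 == 7) in (6 - 4)) else (3 * (if true then 7 else 9))))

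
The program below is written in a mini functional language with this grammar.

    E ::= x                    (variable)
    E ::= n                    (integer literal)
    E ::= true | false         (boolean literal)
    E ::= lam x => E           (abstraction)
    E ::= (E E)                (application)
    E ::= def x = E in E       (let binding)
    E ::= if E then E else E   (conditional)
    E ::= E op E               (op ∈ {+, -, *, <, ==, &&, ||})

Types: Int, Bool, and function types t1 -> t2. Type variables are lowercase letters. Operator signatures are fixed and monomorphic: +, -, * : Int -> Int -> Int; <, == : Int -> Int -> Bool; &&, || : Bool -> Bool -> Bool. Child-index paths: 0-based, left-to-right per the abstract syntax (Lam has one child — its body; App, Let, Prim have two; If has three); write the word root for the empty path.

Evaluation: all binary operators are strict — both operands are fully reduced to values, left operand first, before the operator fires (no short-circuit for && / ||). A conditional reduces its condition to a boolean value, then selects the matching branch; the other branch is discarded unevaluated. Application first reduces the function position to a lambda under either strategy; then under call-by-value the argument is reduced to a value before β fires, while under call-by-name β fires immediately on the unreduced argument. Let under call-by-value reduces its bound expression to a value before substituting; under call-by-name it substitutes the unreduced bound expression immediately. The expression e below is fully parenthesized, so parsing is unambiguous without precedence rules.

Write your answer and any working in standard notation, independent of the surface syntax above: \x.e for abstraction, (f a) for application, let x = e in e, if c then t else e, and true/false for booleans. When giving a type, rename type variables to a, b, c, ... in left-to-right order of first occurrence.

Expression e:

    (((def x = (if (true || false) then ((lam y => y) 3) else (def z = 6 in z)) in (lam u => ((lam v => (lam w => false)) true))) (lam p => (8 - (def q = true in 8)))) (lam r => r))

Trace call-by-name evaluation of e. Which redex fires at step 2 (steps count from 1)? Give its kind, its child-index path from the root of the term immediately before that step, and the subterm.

Trace:
step 0: (((let x = (if (true || false) then ((\y.y) 3) else (let z = 6 in z)) in (\u.((\v.(\w.false)) true))) (\p.(8 - (let q = true in 8)))) (\r.r))
step 1: [let@0.0] (((\u.((\v.(\w.false)) true)) (\p.(8 - (let q = true in 8)))) (\r.r))
step 2: [beta@0] (((\v.(\w.false)) true) (\r.r))

Answer: beta at 0 : ((\u.((\v.(\w.false)) true)) (\p.(8 - (let q = true in 8))))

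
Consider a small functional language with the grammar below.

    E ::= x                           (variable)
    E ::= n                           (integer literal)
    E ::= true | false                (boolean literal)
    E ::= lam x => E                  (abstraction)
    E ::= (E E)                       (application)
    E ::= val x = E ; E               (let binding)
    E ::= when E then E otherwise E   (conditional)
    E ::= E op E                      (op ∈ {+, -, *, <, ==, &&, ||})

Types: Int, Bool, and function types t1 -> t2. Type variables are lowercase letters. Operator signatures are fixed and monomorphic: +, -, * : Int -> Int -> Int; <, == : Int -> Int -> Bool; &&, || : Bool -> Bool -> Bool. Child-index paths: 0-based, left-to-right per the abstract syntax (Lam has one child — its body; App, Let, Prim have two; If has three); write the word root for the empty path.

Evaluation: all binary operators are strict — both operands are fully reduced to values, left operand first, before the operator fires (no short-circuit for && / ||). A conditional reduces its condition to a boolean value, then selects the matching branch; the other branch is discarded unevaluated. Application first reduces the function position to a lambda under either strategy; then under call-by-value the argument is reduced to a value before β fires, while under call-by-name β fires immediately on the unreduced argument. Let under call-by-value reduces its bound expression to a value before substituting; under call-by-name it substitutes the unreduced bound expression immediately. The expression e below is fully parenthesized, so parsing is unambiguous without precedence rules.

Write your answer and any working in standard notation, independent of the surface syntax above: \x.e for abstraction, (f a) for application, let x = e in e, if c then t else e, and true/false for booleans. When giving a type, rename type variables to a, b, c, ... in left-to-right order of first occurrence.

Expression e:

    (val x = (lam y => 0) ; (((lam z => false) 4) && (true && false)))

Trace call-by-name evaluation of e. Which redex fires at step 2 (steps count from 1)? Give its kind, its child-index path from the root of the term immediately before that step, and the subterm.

Answer: beta at 0 : ((\z.false) 4)

Derivation:
step 0: (let x = (\y.0) in (((\z.false) 4) && (true && false)))
step 1: [let@root] (((\z.false) 4) && (true && false))
step 2: [beta@0] (false && (true && false))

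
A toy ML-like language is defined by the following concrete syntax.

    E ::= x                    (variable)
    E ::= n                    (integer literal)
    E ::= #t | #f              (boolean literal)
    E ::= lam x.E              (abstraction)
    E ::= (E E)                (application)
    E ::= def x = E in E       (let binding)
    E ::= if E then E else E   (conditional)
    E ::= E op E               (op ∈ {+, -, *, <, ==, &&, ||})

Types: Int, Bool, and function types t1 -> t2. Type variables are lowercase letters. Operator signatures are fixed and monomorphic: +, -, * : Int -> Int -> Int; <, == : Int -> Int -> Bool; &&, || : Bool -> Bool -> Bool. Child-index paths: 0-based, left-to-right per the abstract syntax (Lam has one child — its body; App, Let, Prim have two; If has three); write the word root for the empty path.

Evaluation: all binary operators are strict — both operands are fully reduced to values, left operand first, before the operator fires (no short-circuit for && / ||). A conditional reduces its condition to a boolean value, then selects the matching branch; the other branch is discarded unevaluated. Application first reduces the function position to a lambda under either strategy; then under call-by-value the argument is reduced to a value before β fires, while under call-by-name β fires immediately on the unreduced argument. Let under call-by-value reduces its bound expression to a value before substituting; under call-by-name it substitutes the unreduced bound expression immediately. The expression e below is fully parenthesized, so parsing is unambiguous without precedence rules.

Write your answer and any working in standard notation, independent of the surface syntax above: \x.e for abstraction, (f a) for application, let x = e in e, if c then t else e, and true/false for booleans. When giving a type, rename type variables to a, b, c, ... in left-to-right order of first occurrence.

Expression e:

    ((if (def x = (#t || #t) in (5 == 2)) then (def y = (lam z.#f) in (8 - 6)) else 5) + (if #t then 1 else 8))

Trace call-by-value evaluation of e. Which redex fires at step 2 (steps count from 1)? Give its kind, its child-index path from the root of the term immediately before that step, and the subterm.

Answer: let at 0.0 : (let x = true in (5 == 2))

Derivation:
step 0: ((if (let x = (true || true) in (5 == 2)) then (let y = (\z.false) in (8 - 6)) else 5) + (if true then 1 else 8))
step 1: [delta@0.0.0] ((if (let x = true in (5 == 2)) then (let y = (\z.false) in (8 - 6)) else 5) + (if true then 1 else 8))
step 2: [let@0.0] ((if (5 == 2) then (let y = (\z.false) in (8 - 6)) else 5) + (if true then 1 else 8))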